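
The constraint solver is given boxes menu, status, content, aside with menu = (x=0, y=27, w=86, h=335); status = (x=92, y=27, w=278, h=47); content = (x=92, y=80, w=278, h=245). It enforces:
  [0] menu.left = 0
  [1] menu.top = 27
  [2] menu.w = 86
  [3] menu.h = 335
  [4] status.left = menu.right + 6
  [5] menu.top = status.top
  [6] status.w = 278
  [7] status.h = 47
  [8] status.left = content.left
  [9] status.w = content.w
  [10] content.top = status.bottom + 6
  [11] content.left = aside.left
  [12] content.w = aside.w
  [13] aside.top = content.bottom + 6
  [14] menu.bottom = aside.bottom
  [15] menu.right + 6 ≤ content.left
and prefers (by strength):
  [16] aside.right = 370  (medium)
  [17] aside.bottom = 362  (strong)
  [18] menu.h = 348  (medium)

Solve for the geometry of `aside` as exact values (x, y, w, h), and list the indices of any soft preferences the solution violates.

1. aside.x = 92  [content.left = aside.left]
2. aside.w = 278  [content.w = aside.w]
3. aside.y = 331  [aside.top = content.bottom + 6]
4. aside.h = 31  [menu.bottom = aside.bottom]

aside = (x=92, y=331, w=278, h=31)
violated soft preferences: 18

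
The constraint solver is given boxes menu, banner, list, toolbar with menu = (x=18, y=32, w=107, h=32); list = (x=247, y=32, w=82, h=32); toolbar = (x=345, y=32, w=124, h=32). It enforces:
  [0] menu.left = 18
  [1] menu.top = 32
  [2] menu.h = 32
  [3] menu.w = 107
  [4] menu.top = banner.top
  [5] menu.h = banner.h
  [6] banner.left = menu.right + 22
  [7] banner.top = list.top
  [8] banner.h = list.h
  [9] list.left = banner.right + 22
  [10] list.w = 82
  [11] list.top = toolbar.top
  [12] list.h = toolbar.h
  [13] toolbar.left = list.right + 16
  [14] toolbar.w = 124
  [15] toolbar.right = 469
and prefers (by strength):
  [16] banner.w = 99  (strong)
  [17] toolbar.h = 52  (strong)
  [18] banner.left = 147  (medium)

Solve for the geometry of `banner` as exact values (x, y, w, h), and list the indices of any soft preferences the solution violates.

banner = (x=147, y=32, w=78, h=32)
violated soft preferences: 16, 17

1. banner.y = 32  [menu.top = banner.top]
2. banner.h = 32  [menu.h = banner.h]
3. banner.x = 147  [banner.left = menu.right + 22]
4. banner.w = 78  [list.left = banner.right + 22]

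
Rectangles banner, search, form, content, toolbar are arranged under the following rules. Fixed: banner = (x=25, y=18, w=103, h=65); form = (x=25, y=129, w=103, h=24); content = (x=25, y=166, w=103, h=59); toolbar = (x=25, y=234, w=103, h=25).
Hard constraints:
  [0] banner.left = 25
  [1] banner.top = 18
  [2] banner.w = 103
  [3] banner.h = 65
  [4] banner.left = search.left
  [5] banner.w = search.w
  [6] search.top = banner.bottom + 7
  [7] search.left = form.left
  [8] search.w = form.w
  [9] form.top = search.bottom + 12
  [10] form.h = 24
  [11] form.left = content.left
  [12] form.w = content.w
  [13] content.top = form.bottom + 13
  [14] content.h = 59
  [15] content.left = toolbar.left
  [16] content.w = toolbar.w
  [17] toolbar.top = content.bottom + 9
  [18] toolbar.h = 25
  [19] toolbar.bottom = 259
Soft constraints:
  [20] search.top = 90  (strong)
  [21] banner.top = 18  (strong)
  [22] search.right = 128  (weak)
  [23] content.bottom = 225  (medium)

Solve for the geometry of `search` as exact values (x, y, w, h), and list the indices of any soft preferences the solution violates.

1. search.x = 25  [banner.left = search.left]
2. search.w = 103  [banner.w = search.w]
3. search.y = 90  [search.top = banner.bottom + 7]
4. search.h = 27  [form.top = search.bottom + 12]

search = (x=25, y=90, w=103, h=27)
violated soft preferences: none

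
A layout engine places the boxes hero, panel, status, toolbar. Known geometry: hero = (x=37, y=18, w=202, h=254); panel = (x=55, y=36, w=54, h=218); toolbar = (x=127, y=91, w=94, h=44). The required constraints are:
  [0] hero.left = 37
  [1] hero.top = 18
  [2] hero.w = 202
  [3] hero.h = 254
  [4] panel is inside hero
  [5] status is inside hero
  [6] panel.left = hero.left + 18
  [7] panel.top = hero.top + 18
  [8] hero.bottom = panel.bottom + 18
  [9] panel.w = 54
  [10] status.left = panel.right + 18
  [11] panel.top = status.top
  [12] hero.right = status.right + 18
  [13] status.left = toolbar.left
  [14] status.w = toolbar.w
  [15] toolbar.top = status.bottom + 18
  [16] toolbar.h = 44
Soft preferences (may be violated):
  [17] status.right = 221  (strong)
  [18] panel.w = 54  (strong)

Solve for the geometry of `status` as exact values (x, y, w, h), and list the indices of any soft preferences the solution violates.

1. status.x = 127  [status.left = panel.right + 18]
2. status.y = 36  [panel.top = status.top]
3. status.w = 94  [hero.right = status.right + 18]
4. status.h = 37  [toolbar.top = status.bottom + 18]

status = (x=127, y=36, w=94, h=37)
violated soft preferences: none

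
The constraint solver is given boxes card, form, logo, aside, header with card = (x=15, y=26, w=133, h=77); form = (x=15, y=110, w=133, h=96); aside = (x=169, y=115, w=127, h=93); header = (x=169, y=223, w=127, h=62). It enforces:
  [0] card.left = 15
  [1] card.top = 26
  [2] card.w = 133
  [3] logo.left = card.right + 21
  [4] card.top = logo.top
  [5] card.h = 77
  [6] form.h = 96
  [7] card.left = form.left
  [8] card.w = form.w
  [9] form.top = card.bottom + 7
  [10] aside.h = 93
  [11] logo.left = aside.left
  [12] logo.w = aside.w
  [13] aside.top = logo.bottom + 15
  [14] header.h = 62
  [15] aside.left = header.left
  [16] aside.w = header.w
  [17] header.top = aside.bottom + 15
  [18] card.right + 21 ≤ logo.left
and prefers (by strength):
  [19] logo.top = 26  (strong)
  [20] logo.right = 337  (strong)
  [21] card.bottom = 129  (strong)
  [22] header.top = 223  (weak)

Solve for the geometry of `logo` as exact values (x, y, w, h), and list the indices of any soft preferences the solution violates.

logo = (x=169, y=26, w=127, h=74)
violated soft preferences: 20, 21

1. logo.x = 169  [logo.left = card.right + 21]
2. logo.y = 26  [card.top = logo.top]
3. logo.w = 127  [logo.w = aside.w]
4. logo.h = 74  [aside.top = logo.bottom + 15]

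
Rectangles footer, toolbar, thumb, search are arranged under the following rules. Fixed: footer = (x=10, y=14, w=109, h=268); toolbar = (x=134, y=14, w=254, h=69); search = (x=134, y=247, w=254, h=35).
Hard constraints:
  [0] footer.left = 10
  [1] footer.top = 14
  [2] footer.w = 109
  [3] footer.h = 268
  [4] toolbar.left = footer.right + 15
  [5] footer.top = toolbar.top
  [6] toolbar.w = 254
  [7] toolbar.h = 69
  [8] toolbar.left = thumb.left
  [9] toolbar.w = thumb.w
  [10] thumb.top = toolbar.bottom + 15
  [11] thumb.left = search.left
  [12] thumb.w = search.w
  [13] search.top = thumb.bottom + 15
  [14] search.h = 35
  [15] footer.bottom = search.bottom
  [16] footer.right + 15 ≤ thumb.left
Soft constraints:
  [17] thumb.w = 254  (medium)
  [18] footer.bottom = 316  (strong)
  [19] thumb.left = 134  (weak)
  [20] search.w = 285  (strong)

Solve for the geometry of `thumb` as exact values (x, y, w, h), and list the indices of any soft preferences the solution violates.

thumb = (x=134, y=98, w=254, h=134)
violated soft preferences: 18, 20

1. thumb.x = 134  [toolbar.left = thumb.left]
2. thumb.w = 254  [toolbar.w = thumb.w]
3. thumb.y = 98  [thumb.top = toolbar.bottom + 15]
4. thumb.h = 134  [search.top = thumb.bottom + 15]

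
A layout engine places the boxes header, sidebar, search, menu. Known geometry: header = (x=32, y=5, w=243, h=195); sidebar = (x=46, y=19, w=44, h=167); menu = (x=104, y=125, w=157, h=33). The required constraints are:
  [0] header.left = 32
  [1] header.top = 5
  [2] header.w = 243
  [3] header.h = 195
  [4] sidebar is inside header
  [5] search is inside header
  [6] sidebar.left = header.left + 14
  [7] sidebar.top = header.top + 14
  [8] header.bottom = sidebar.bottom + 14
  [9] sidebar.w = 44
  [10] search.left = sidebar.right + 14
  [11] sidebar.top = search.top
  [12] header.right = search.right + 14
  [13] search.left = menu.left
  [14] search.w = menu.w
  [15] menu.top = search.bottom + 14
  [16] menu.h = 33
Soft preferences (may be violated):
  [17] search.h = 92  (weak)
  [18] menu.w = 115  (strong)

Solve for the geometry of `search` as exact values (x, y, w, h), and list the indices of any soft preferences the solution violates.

1. search.x = 104  [search.left = sidebar.right + 14]
2. search.y = 19  [sidebar.top = search.top]
3. search.w = 157  [header.right = search.right + 14]
4. search.h = 92  [menu.top = search.bottom + 14]

search = (x=104, y=19, w=157, h=92)
violated soft preferences: 18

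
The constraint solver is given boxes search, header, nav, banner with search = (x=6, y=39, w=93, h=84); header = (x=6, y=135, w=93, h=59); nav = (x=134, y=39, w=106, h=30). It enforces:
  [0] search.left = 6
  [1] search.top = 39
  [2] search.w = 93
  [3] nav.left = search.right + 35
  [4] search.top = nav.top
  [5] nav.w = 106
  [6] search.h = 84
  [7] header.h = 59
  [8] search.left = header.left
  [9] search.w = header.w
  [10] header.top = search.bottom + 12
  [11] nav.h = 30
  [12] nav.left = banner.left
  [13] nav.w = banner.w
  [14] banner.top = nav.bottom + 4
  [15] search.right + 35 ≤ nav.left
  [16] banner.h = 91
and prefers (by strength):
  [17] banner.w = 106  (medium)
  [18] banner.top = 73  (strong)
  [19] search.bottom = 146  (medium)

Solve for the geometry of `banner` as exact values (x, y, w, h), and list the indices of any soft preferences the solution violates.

banner = (x=134, y=73, w=106, h=91)
violated soft preferences: 19

1. banner.x = 134  [nav.left = banner.left]
2. banner.w = 106  [nav.w = banner.w]
3. banner.y = 73  [banner.top = nav.bottom + 4]
4. banner.h = 91  [banner.h = 91]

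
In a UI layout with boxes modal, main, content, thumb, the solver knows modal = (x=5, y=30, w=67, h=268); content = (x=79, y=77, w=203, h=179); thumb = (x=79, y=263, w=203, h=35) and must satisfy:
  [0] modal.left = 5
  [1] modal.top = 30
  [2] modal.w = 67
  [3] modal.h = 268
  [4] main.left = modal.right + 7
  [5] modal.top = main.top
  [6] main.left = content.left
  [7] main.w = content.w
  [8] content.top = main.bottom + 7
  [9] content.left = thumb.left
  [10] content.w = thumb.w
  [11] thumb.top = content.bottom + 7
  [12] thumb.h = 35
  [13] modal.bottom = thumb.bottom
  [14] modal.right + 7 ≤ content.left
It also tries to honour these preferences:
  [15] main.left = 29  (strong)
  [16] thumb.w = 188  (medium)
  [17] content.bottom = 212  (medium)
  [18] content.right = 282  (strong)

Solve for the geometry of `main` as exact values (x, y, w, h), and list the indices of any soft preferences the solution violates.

main = (x=79, y=30, w=203, h=40)
violated soft preferences: 15, 16, 17

1. main.x = 79  [main.left = modal.right + 7]
2. main.y = 30  [modal.top = main.top]
3. main.w = 203  [main.w = content.w]
4. main.h = 40  [content.top = main.bottom + 7]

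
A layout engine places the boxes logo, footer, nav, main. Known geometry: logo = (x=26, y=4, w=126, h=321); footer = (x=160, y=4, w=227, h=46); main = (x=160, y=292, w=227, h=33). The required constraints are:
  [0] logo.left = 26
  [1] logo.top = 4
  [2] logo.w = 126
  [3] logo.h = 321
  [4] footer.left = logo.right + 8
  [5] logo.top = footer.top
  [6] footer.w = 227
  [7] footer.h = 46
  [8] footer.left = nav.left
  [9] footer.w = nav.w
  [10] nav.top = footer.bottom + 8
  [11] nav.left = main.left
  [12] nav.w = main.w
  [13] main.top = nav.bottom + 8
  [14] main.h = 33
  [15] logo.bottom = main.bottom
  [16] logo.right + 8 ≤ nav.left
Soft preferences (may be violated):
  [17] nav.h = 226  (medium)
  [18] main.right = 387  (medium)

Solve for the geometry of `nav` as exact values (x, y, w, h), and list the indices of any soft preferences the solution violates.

nav = (x=160, y=58, w=227, h=226)
violated soft preferences: none

1. nav.x = 160  [footer.left = nav.left]
2. nav.w = 227  [footer.w = nav.w]
3. nav.y = 58  [nav.top = footer.bottom + 8]
4. nav.h = 226  [main.top = nav.bottom + 8]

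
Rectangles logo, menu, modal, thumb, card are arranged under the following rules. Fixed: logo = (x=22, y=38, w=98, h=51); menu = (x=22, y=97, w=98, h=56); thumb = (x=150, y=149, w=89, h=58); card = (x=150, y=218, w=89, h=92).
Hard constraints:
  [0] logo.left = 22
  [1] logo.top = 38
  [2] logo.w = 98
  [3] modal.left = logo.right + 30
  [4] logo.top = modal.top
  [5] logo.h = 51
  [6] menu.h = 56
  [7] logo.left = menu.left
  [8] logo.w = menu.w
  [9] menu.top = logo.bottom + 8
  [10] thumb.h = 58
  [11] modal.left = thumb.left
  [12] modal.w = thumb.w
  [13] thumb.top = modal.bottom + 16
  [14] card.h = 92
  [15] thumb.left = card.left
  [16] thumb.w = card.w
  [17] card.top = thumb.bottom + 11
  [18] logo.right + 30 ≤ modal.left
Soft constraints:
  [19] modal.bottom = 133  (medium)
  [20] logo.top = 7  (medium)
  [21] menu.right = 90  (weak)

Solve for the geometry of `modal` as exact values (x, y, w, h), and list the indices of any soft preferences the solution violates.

1. modal.x = 150  [modal.left = logo.right + 30]
2. modal.y = 38  [logo.top = modal.top]
3. modal.w = 89  [modal.w = thumb.w]
4. modal.h = 95  [thumb.top = modal.bottom + 16]

modal = (x=150, y=38, w=89, h=95)
violated soft preferences: 20, 21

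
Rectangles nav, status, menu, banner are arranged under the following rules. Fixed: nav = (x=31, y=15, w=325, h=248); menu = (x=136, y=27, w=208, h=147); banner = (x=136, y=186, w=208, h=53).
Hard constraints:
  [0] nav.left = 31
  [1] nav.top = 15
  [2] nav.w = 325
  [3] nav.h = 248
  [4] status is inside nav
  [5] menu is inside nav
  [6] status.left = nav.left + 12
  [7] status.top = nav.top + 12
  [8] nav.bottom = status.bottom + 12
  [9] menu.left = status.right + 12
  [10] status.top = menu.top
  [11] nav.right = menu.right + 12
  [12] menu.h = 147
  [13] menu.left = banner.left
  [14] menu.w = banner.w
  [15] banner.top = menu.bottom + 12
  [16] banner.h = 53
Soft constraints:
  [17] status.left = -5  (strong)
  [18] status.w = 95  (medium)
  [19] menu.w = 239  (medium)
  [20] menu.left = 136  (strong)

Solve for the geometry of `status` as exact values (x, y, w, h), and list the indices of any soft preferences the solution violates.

status = (x=43, y=27, w=81, h=224)
violated soft preferences: 17, 18, 19

1. status.x = 43  [status.left = nav.left + 12]
2. status.y = 27  [status.top = nav.top + 12]
3. status.h = 224  [nav.bottom = status.bottom + 12]
4. status.w = 81  [menu.left = status.right + 12]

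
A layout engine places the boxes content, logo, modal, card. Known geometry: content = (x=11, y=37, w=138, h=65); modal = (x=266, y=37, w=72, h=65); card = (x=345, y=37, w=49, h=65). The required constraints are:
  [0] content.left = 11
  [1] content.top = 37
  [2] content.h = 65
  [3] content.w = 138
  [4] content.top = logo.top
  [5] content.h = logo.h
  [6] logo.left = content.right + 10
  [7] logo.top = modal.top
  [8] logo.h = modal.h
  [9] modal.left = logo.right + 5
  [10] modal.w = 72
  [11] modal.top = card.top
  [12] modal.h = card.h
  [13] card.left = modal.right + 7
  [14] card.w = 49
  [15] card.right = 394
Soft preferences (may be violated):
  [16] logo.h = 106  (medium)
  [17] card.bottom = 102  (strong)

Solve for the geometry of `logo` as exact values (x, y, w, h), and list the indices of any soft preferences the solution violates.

1. logo.y = 37  [content.top = logo.top]
2. logo.h = 65  [content.h = logo.h]
3. logo.x = 159  [logo.left = content.right + 10]
4. logo.w = 102  [modal.left = logo.right + 5]

logo = (x=159, y=37, w=102, h=65)
violated soft preferences: 16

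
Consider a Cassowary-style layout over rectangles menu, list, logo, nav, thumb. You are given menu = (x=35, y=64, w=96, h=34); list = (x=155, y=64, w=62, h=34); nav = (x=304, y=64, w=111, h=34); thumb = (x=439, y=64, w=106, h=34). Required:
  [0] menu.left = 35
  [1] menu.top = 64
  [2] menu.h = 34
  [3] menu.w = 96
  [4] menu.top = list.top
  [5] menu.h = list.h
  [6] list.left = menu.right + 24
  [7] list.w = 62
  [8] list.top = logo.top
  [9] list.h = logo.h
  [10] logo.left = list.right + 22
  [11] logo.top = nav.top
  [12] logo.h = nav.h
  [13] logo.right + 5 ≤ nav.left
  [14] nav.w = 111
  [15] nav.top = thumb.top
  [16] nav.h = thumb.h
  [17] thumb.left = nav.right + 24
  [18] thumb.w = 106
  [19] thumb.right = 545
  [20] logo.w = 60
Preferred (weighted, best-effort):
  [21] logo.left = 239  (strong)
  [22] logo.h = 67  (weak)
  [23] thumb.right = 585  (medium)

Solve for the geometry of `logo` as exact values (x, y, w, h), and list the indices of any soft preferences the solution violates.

1. logo.y = 64  [list.top = logo.top]
2. logo.h = 34  [list.h = logo.h]
3. logo.x = 239  [logo.left = list.right + 22]
4. logo.w = 60  [logo.w = 60]

logo = (x=239, y=64, w=60, h=34)
violated soft preferences: 22, 23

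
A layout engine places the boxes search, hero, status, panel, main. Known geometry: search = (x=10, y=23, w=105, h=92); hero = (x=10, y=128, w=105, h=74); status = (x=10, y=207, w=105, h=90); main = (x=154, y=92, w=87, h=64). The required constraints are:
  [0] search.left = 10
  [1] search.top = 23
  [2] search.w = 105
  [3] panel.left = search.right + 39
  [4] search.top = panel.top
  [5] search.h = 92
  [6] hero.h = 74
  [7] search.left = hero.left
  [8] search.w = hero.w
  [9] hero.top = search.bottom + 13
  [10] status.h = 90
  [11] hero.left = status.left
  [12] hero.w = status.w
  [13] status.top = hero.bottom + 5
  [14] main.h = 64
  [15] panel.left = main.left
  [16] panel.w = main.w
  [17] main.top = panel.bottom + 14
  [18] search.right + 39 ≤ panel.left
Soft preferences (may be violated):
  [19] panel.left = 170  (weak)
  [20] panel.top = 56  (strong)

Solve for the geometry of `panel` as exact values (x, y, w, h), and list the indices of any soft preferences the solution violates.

1. panel.x = 154  [panel.left = search.right + 39]
2. panel.y = 23  [search.top = panel.top]
3. panel.w = 87  [panel.w = main.w]
4. panel.h = 55  [main.top = panel.bottom + 14]

panel = (x=154, y=23, w=87, h=55)
violated soft preferences: 19, 20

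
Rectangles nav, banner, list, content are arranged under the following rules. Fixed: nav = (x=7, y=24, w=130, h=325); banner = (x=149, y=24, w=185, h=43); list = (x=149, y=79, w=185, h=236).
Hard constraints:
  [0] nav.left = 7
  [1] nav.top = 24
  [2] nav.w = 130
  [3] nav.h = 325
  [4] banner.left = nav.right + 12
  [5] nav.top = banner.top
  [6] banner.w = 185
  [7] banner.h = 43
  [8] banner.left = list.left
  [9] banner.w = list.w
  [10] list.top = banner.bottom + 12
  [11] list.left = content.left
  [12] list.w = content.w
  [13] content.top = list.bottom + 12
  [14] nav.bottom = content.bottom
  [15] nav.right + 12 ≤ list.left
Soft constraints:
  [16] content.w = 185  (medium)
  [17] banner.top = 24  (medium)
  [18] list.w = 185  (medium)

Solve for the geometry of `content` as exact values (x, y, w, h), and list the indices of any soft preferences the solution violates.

content = (x=149, y=327, w=185, h=22)
violated soft preferences: none

1. content.x = 149  [list.left = content.left]
2. content.w = 185  [list.w = content.w]
3. content.y = 327  [content.top = list.bottom + 12]
4. content.h = 22  [nav.bottom = content.bottom]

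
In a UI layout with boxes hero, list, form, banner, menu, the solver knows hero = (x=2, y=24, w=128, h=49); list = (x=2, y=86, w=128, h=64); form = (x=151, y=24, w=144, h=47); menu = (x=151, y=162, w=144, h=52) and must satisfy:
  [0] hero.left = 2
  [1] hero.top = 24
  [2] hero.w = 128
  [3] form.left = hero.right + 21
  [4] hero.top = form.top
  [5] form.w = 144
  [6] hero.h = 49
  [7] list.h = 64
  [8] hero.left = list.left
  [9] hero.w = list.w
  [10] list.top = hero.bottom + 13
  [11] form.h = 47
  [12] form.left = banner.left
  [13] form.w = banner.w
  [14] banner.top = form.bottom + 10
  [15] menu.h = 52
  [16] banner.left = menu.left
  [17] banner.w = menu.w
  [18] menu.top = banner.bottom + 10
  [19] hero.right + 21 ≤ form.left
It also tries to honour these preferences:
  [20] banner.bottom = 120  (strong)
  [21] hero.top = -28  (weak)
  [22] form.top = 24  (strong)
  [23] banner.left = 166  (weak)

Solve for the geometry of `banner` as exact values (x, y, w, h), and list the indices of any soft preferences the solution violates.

banner = (x=151, y=81, w=144, h=71)
violated soft preferences: 20, 21, 23

1. banner.x = 151  [form.left = banner.left]
2. banner.w = 144  [form.w = banner.w]
3. banner.y = 81  [banner.top = form.bottom + 10]
4. banner.h = 71  [menu.top = banner.bottom + 10]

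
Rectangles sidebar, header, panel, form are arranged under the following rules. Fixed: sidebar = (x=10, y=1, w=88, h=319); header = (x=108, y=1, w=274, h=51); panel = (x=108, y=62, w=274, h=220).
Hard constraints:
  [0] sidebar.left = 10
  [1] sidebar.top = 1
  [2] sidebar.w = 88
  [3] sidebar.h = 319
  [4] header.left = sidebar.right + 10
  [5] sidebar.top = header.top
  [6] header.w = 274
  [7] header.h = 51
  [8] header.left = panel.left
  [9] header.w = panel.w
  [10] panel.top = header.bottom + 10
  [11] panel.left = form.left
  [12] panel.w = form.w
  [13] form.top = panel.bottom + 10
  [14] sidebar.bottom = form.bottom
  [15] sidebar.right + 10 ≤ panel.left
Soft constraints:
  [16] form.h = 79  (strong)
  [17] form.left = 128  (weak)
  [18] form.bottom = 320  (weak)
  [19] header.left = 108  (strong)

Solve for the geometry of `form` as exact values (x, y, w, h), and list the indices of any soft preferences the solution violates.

form = (x=108, y=292, w=274, h=28)
violated soft preferences: 16, 17

1. form.x = 108  [panel.left = form.left]
2. form.w = 274  [panel.w = form.w]
3. form.y = 292  [form.top = panel.bottom + 10]
4. form.h = 28  [sidebar.bottom = form.bottom]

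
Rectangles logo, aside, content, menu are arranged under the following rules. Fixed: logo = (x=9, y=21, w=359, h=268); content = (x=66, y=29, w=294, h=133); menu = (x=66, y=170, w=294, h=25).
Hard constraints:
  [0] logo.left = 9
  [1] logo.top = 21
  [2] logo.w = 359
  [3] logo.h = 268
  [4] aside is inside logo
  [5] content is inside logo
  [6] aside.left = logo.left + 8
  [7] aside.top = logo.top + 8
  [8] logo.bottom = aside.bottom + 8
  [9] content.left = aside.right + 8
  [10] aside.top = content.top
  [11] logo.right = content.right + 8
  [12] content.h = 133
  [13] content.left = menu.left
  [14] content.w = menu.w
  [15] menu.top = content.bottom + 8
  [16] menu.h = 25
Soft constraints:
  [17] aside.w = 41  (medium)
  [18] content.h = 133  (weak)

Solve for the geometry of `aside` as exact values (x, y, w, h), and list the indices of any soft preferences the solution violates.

aside = (x=17, y=29, w=41, h=252)
violated soft preferences: none

1. aside.x = 17  [aside.left = logo.left + 8]
2. aside.y = 29  [aside.top = logo.top + 8]
3. aside.h = 252  [logo.bottom = aside.bottom + 8]
4. aside.w = 41  [content.left = aside.right + 8]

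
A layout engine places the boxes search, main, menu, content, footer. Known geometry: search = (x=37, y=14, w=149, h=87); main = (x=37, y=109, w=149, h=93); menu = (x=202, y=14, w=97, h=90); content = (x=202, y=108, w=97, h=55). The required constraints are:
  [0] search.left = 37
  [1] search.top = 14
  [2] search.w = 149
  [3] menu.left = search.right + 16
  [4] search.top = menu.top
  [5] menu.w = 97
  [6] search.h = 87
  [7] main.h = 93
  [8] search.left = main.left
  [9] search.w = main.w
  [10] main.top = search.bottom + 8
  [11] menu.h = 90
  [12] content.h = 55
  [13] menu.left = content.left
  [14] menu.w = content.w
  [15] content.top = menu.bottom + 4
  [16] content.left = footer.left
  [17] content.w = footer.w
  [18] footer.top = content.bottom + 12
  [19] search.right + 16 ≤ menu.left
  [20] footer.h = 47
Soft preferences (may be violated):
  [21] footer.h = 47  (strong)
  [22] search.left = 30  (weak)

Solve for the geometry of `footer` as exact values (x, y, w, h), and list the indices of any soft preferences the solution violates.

1. footer.x = 202  [content.left = footer.left]
2. footer.w = 97  [content.w = footer.w]
3. footer.y = 175  [footer.top = content.bottom + 12]
4. footer.h = 47  [footer.h = 47]

footer = (x=202, y=175, w=97, h=47)
violated soft preferences: 22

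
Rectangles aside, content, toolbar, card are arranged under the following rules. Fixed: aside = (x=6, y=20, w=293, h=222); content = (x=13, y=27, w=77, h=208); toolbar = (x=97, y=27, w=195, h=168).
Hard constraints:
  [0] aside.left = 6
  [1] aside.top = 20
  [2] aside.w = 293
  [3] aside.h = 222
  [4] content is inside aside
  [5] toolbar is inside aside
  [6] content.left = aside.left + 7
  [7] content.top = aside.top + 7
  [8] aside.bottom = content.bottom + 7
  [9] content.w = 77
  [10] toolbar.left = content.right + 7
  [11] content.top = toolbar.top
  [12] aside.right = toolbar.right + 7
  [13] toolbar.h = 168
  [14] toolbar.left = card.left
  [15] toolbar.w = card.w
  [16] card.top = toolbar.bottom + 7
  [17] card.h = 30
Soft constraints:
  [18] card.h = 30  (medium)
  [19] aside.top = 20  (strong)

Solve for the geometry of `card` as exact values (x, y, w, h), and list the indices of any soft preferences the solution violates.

card = (x=97, y=202, w=195, h=30)
violated soft preferences: none

1. card.x = 97  [toolbar.left = card.left]
2. card.w = 195  [toolbar.w = card.w]
3. card.y = 202  [card.top = toolbar.bottom + 7]
4. card.h = 30  [card.h = 30]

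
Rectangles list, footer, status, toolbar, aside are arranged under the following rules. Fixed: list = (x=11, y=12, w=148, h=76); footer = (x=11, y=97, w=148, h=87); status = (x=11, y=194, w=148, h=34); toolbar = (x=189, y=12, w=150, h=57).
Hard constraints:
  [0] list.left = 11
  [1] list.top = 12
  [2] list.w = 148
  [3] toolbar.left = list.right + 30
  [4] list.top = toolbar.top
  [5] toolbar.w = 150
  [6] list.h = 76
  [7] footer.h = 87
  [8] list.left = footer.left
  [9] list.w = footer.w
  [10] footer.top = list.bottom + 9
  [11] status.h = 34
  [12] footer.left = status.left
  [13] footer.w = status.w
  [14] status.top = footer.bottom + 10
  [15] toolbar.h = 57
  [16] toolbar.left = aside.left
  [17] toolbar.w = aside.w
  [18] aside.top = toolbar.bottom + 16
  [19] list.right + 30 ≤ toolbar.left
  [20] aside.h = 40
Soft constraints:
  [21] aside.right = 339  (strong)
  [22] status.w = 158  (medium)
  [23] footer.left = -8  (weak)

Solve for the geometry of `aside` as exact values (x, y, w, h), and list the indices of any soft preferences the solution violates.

1. aside.x = 189  [toolbar.left = aside.left]
2. aside.w = 150  [toolbar.w = aside.w]
3. aside.y = 85  [aside.top = toolbar.bottom + 16]
4. aside.h = 40  [aside.h = 40]

aside = (x=189, y=85, w=150, h=40)
violated soft preferences: 22, 23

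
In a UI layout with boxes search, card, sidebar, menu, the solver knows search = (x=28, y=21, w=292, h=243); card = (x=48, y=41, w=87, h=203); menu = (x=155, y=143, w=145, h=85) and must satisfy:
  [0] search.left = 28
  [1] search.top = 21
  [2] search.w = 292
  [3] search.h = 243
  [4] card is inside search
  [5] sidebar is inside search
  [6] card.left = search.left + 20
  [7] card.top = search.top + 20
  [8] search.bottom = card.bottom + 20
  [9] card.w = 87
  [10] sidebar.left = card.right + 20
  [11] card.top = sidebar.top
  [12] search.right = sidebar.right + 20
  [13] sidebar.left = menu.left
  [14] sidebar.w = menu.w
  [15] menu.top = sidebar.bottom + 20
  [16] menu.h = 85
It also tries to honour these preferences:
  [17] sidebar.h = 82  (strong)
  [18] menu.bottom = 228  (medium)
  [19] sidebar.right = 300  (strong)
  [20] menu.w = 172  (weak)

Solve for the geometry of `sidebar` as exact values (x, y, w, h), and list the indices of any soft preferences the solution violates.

1. sidebar.x = 155  [sidebar.left = card.right + 20]
2. sidebar.y = 41  [card.top = sidebar.top]
3. sidebar.w = 145  [search.right = sidebar.right + 20]
4. sidebar.h = 82  [menu.top = sidebar.bottom + 20]

sidebar = (x=155, y=41, w=145, h=82)
violated soft preferences: 20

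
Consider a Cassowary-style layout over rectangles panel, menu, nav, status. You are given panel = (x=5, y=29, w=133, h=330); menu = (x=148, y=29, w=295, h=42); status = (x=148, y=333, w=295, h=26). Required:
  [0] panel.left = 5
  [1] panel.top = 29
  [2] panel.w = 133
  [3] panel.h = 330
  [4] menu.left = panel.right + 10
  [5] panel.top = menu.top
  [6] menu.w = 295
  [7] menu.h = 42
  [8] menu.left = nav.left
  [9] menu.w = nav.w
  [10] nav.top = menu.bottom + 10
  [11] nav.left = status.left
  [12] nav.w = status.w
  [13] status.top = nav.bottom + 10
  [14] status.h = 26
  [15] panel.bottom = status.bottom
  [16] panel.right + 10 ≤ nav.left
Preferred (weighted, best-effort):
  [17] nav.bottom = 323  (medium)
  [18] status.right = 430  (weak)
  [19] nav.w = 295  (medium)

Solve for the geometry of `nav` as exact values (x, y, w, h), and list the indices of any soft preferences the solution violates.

nav = (x=148, y=81, w=295, h=242)
violated soft preferences: 18

1. nav.x = 148  [menu.left = nav.left]
2. nav.w = 295  [menu.w = nav.w]
3. nav.y = 81  [nav.top = menu.bottom + 10]
4. nav.h = 242  [status.top = nav.bottom + 10]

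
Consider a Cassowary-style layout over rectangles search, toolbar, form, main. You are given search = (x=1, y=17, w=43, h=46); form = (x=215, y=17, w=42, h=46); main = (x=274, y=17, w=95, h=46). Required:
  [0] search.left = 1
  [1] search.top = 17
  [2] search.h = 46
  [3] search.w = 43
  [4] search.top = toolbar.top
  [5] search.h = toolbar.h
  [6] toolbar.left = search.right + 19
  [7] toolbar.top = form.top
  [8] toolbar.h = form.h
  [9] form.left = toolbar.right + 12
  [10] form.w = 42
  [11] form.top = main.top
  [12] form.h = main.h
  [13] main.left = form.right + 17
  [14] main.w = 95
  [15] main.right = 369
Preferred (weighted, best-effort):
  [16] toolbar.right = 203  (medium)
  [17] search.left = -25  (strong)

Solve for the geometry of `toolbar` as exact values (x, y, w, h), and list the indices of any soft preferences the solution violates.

1. toolbar.y = 17  [search.top = toolbar.top]
2. toolbar.h = 46  [search.h = toolbar.h]
3. toolbar.x = 63  [toolbar.left = search.right + 19]
4. toolbar.w = 140  [form.left = toolbar.right + 12]

toolbar = (x=63, y=17, w=140, h=46)
violated soft preferences: 17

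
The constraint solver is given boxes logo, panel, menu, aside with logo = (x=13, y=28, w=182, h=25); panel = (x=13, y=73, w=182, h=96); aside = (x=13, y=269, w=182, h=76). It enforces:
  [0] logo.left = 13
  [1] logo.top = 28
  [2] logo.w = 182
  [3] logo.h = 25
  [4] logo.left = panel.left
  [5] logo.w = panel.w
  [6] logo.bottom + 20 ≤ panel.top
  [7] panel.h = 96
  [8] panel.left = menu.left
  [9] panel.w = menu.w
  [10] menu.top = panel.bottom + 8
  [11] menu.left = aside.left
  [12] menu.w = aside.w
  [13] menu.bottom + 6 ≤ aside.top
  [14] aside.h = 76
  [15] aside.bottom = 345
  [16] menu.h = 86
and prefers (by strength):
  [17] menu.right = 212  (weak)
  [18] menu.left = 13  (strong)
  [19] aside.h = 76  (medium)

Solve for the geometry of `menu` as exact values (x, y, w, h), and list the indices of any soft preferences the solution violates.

1. menu.x = 13  [panel.left = menu.left]
2. menu.w = 182  [panel.w = menu.w]
3. menu.y = 177  [menu.top = panel.bottom + 8]
4. menu.h = 86  [menu.h = 86]

menu = (x=13, y=177, w=182, h=86)
violated soft preferences: 17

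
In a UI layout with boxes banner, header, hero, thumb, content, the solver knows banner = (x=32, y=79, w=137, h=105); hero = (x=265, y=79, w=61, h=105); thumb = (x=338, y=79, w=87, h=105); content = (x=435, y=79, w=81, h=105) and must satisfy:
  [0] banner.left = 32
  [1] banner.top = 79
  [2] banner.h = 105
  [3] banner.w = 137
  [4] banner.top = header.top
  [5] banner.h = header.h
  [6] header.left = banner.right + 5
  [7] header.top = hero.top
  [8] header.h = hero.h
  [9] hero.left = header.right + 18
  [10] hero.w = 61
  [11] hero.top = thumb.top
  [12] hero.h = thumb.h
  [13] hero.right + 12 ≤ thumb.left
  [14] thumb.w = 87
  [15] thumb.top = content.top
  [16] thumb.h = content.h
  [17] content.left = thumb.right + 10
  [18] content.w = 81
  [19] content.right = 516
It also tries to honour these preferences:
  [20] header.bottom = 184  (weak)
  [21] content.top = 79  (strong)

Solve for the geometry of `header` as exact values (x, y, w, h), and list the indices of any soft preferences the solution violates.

header = (x=174, y=79, w=73, h=105)
violated soft preferences: none

1. header.y = 79  [banner.top = header.top]
2. header.h = 105  [banner.h = header.h]
3. header.x = 174  [header.left = banner.right + 5]
4. header.w = 73  [hero.left = header.right + 18]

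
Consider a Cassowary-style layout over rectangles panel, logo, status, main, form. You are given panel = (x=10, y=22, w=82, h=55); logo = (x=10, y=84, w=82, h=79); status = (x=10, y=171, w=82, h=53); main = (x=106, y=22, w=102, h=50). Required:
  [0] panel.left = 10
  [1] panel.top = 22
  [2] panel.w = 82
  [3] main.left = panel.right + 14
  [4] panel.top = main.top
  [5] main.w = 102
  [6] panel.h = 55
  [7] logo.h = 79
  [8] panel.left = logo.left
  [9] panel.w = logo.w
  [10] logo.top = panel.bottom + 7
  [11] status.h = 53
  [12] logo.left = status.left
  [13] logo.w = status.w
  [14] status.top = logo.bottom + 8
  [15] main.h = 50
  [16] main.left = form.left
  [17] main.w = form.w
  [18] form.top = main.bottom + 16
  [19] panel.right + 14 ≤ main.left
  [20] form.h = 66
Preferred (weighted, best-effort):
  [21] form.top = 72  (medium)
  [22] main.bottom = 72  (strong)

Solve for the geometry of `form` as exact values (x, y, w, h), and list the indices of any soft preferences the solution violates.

form = (x=106, y=88, w=102, h=66)
violated soft preferences: 21

1. form.x = 106  [main.left = form.left]
2. form.w = 102  [main.w = form.w]
3. form.y = 88  [form.top = main.bottom + 16]
4. form.h = 66  [form.h = 66]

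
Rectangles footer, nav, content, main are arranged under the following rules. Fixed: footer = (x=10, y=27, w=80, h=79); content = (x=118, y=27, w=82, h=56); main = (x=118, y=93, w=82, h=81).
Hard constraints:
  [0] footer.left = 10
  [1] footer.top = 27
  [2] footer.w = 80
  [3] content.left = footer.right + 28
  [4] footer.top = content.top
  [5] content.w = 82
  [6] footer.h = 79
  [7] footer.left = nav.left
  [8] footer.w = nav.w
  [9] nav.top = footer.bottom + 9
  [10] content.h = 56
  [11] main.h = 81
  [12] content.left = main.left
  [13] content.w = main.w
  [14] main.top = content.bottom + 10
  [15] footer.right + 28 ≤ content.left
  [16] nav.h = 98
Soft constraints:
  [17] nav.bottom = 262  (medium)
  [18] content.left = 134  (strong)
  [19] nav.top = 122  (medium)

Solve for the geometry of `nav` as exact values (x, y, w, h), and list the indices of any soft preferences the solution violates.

1. nav.x = 10  [footer.left = nav.left]
2. nav.w = 80  [footer.w = nav.w]
3. nav.y = 115  [nav.top = footer.bottom + 9]
4. nav.h = 98  [nav.h = 98]

nav = (x=10, y=115, w=80, h=98)
violated soft preferences: 17, 18, 19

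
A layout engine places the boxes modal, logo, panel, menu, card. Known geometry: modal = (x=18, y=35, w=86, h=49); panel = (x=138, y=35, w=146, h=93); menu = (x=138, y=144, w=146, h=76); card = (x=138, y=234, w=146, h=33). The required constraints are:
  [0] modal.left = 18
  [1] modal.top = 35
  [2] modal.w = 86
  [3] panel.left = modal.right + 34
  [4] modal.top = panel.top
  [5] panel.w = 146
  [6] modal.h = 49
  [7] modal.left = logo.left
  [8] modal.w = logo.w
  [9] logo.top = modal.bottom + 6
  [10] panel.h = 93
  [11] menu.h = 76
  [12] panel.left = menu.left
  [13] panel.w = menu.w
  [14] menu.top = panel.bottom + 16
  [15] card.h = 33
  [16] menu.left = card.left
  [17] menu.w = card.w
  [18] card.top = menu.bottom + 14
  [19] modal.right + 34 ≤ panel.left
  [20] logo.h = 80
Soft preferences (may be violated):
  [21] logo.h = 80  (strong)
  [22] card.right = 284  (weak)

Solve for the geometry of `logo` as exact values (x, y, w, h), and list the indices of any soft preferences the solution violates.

1. logo.x = 18  [modal.left = logo.left]
2. logo.w = 86  [modal.w = logo.w]
3. logo.y = 90  [logo.top = modal.bottom + 6]
4. logo.h = 80  [logo.h = 80]

logo = (x=18, y=90, w=86, h=80)
violated soft preferences: none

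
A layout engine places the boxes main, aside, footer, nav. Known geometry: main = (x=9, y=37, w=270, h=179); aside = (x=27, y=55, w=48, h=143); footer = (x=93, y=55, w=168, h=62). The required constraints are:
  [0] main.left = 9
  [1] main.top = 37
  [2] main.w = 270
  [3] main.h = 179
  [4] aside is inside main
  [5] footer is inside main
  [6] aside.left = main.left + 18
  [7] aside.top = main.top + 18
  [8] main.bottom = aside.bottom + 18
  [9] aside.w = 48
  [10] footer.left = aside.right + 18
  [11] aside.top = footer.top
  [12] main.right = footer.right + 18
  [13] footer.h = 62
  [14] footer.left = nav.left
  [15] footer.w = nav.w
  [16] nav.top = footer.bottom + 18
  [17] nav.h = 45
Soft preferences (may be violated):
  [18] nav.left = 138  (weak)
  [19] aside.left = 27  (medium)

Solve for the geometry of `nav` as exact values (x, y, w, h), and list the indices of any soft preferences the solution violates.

nav = (x=93, y=135, w=168, h=45)
violated soft preferences: 18

1. nav.x = 93  [footer.left = nav.left]
2. nav.w = 168  [footer.w = nav.w]
3. nav.y = 135  [nav.top = footer.bottom + 18]
4. nav.h = 45  [nav.h = 45]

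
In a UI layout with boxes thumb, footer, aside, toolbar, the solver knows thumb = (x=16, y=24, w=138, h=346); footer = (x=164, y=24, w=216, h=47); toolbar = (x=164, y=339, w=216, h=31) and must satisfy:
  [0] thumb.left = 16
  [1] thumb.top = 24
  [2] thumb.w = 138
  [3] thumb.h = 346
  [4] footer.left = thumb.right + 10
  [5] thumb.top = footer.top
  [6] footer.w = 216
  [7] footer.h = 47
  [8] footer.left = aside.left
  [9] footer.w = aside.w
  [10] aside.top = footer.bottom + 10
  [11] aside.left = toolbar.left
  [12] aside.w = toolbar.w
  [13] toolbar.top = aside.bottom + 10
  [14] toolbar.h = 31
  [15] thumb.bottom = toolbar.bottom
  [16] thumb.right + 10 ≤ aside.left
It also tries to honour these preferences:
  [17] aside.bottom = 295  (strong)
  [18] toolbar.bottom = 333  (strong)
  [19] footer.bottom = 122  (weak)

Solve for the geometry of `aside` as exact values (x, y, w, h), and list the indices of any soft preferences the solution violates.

1. aside.x = 164  [footer.left = aside.left]
2. aside.w = 216  [footer.w = aside.w]
3. aside.y = 81  [aside.top = footer.bottom + 10]
4. aside.h = 248  [toolbar.top = aside.bottom + 10]

aside = (x=164, y=81, w=216, h=248)
violated soft preferences: 17, 18, 19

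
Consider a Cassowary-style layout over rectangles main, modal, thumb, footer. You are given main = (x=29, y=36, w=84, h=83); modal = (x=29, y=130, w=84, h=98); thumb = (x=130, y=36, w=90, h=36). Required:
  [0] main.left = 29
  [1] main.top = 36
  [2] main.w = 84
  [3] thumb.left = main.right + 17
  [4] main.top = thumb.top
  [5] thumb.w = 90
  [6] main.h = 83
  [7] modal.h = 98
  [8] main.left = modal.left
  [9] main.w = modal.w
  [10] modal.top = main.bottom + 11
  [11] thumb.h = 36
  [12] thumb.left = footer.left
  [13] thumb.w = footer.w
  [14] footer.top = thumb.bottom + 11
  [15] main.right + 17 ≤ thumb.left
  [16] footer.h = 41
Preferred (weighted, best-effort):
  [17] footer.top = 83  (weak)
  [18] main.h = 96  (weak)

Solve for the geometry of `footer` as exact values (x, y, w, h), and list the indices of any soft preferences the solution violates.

footer = (x=130, y=83, w=90, h=41)
violated soft preferences: 18

1. footer.x = 130  [thumb.left = footer.left]
2. footer.w = 90  [thumb.w = footer.w]
3. footer.y = 83  [footer.top = thumb.bottom + 11]
4. footer.h = 41  [footer.h = 41]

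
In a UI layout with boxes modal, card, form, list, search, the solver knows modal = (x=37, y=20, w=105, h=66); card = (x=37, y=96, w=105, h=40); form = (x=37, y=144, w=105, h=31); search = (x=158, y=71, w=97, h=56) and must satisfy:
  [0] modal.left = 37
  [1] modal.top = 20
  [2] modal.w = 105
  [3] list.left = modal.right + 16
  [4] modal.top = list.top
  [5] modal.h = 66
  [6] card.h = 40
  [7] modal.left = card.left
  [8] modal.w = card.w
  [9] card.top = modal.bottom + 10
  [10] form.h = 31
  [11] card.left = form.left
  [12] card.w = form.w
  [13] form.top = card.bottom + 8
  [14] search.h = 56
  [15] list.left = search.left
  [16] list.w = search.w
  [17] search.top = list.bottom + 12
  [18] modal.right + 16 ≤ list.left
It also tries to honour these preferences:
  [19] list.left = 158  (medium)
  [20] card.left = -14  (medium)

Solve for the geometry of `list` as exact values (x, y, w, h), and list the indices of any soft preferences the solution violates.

1. list.x = 158  [list.left = modal.right + 16]
2. list.y = 20  [modal.top = list.top]
3. list.w = 97  [list.w = search.w]
4. list.h = 39  [search.top = list.bottom + 12]

list = (x=158, y=20, w=97, h=39)
violated soft preferences: 20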